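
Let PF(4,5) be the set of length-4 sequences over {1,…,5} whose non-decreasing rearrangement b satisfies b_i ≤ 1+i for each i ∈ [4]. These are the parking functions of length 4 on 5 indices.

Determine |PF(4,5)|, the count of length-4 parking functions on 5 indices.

432

|PF(4,5)| = 2·6^3 = 2 · 216 = 432
E.g. (1,4,5,2) → sorted (1,2,4,5): b_i ≤ 1+i ∀i, a PF.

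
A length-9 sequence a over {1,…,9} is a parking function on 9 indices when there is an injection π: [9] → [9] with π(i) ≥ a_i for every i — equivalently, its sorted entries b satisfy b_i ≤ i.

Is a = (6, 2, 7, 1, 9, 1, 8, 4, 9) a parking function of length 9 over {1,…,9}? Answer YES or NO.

NO

Sorted: b = (1, 1, 2, 4, 6, 7, 8, 9, 9).
  b_1=1 ≤ 1
  b_2=1 ≤ 2
  b_3=2 ≤ 3
  b_4=4 ≤ 4
  b_5=6 > 5
  fails at i=5 ⇒ NO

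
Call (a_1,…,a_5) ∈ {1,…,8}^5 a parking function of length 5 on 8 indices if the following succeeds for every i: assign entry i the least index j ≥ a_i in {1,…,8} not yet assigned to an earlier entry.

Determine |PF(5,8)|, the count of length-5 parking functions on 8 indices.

26244

|PF| = (9−5)·9^(5−1) = 4×6561 = 26244 [KW]
One tuple (4,1,8,5,7) → sorted (1,4,5,7,8): b_i ≤ 3+i ∀i, a PF.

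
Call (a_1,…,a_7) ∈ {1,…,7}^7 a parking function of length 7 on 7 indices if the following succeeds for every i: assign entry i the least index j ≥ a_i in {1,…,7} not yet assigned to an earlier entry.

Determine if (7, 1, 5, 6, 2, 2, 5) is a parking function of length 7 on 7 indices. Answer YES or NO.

NO

Order a: b = (1, 2, 2, 5, 5, 6, 7).
  b_1=1 ≤ 1
  b_2=2 ≤ 2
  b_3=2 ≤ 3
  b_4=5 > 4
  fails at i=4 ⇒ NO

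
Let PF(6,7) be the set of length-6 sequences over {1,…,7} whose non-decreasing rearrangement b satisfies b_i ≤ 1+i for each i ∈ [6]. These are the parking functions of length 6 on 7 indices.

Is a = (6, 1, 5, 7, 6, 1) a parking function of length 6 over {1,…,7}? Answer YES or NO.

Sorted: b = (1, 1, 5, 6, 6, 7).
  b_1=1 ≤ 2
  b_2=1 ≤ 3
  b_3=5 > 4
  fails at i=3 ⇒ NO

NO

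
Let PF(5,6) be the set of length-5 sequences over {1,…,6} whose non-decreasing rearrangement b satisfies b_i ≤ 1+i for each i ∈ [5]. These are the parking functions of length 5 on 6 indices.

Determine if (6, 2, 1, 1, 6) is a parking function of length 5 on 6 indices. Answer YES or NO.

NO

Order a: b = (1, 1, 2, 6, 6).
  b_1=1 ≤ 2
  b_2=1 ≤ 3
  b_3=2 ≤ 4
  b_4=6 > 5
  fails at i=4 ⇒ NO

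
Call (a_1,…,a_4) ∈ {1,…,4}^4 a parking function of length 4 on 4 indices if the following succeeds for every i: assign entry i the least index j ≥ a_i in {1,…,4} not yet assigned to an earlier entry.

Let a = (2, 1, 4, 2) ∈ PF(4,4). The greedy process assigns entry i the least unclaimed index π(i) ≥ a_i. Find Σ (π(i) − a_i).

Σπ = 4·5/2 = 10 (π permutes [4]); Σa = 2+1+4+2 = 9; disp = 10−9 = 1.

1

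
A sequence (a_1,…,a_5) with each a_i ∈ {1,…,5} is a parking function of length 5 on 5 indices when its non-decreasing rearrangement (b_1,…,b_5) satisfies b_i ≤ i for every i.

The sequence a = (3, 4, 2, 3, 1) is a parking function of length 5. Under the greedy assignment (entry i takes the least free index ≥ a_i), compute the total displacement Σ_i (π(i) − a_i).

2

Σπ(i) = 1+…+5 = 15; Σa = 3+4+2+3+1 = 13; disp = 15−13 = 2.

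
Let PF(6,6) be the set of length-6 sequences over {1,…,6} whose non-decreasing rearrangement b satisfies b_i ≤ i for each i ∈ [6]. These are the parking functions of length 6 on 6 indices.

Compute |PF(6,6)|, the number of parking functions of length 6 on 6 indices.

16807

Count = (7−6)·7^(6−1) = 1×16807 = 16807 [KW]
One tuple (2,1,2,3,1,1) → sorted (1,1,1,2,2,3): b_i ≤ i ∀i, a PF.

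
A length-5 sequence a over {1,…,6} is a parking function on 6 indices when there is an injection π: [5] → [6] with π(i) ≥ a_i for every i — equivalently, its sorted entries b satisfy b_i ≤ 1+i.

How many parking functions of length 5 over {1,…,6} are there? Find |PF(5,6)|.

|PF| = (6−5+1)·(6+1)^(5−1) = 2×2401 = 4802 [KW]
One tuple (3,2,5,4,2) → sorted (2,2,3,4,5): b_i ≤ 1+i ∀i, a PF.

4802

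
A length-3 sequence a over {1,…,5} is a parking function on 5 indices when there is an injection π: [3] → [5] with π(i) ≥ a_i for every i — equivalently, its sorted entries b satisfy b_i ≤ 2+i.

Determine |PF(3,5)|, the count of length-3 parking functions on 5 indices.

|PF(3,5)| = (5+1−3)·(5+1)^{3−1} = 3 · 36 = 108
Example (4,4,1) → sorted (1,4,4): b_i ≤ 2+i ∀i, a PF.

108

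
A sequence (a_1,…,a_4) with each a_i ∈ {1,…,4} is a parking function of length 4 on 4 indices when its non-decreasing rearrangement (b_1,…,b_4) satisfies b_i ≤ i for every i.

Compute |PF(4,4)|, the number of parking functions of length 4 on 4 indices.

125

|PF| = (5−4)·5^(4−1) = 1 · 125 = 125 [KW]
E.g. (1,3,1,1) → sorted (1,1,1,3): b_i ≤ i ∀i, a PF.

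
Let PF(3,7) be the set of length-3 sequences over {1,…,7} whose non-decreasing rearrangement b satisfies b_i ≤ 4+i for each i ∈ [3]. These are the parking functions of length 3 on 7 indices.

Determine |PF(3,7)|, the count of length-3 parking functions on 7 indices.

320

|PF| = (8−3)·8^(3−1) = 5 · 64 = 320 [KW]
One tuple (2,4,3) → sorted (2,3,4): b_i ≤ 4+i ∀i, a PF.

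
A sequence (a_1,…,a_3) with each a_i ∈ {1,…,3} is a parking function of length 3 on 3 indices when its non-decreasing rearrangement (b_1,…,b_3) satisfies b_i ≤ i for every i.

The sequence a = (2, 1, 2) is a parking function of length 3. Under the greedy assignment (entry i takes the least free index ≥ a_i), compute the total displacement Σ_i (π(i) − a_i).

Σπ = 3·4/2 = 6 (π permutes [3]); Σa = 2+1+2 = 5; disp = 6−5 = 1.

1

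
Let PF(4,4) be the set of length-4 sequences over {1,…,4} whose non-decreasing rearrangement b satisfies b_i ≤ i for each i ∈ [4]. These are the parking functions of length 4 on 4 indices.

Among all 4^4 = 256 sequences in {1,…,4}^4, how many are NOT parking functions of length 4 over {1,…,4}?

131

|PF| = 1·5^3 = 1·125 = 125
Example (4,4,3,4) → sorted (3,4,4,4): b_1=3>1, not a PF.
4^4 − 125 = 256 − 125 = 131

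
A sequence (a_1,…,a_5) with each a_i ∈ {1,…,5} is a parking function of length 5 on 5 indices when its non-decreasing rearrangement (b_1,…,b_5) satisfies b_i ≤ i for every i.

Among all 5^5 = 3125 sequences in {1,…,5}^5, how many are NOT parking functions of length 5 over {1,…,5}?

1829

|PF| = (6−5)·6^(5−1) = 1 · 1296 = 1296
Check (2,3,5,4,4) → sorted (2,3,4,4,5): b_1=2>1, not a PF.
Total 3125; non-PF = 3125−1296 = 1829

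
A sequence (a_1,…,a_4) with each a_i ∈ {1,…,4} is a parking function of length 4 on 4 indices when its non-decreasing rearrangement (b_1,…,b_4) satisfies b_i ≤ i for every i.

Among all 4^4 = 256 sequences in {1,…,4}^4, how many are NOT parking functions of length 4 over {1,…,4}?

Count = (5−4)·5^(4−1) = 1×125 = 125
Example (2,4,2,3) → sorted (2,2,3,4): b_1=2>1, not a PF.
Total 256; non-PF = 256−125 = 131

131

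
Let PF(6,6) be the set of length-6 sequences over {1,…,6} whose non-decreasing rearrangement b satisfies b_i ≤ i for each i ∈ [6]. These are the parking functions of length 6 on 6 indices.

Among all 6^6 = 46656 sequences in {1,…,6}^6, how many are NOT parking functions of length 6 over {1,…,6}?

#PF = (6−6+1)·(6+1)^(6−1) = 1 · 16807 = 16807 [KW]
One tuple (4,4,3,3,5,4) → sorted (3,3,4,4,4,5): b_1=3>1, not a PF.
6^6 − 16807 = 46656 − 16807 = 29849

29849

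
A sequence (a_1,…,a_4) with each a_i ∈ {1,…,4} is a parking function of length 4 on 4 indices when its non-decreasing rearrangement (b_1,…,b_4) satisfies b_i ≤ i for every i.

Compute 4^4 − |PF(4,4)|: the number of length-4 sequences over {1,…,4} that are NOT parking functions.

Count = (4−4+1)·(4+1)^(4−1) = 1 · 125 = 125 [KW]
Check (3,1,3,3) → sorted (1,3,3,3): b_2=3>2, not a PF.
Total 256; non-PF = 256−125 = 131

131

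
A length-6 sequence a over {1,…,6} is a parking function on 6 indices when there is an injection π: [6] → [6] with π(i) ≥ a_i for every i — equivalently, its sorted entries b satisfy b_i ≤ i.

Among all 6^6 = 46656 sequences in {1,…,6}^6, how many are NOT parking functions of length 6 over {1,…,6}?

|PF(6,6)| = (7−6)·7^(6−1) = 1·16807 = 16807 (Pollak)
Check (6,4,5,5,1,6) → sorted (1,4,5,5,6,6): b_2=4>2, not a PF.
Total 46656; non-PF = 46656−16807 = 29849

29849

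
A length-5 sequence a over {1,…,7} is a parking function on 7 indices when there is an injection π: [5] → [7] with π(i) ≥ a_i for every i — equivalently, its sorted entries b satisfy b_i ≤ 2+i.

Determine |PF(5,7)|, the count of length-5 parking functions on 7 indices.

#PF = (7+1−5)·(7+1)^{5−1} = 3·4096 = 12288
E.g. (2,2,5,1,2) → sorted (1,2,2,2,5): b_i ≤ 2+i ∀i, a PF.

12288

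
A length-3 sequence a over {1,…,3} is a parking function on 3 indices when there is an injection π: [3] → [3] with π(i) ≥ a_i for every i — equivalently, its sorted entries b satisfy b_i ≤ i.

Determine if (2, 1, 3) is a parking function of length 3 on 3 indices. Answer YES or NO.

Rearranged: b = (1, 2, 3).
  b_1=1 ≤ 1
  b_2=2 ≤ 2
  b_3=3 ≤ 3
All bounds hold ⇒ YES

YES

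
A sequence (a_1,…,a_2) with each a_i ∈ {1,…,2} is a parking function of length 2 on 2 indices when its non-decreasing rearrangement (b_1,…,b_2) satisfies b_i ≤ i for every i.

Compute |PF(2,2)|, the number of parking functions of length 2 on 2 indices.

Count = 1·3^1 = 1·3 = 3 [KW]
Example (1,1) → sorted (1,1): b_i ≤ i ∀i, a PF.

3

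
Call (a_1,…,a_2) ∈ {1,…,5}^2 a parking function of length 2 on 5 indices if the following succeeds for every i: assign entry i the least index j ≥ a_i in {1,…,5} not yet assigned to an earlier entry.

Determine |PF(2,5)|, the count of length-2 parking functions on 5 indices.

|PF| = (5−2+1)·(5+1)^(2−1) = 4×6 = 24 (Pollak)
One tuple (1,5) → sorted (1,5): b_i ≤ 3+i ∀i, a PF.

24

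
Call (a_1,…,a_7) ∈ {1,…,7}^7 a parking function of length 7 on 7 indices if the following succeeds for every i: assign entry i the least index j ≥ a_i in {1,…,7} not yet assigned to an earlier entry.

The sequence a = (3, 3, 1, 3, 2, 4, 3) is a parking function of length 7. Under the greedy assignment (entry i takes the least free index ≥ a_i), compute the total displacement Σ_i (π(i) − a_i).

9

Σπ = 28 ({1..7} each once); Σa = 3+3+1+3+2+4+3 = 19; disp = 28−19 = 9.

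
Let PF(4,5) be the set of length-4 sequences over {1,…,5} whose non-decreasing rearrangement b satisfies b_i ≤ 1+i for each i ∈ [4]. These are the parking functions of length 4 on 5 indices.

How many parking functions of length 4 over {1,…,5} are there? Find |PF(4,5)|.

432

Count = (6−4)·6^(4−1) = 2·216 = 432 (Konheim–Weiss)
Example (2,3,1,5) → sorted (1,2,3,5): b_i ≤ 1+i ∀i, a PF.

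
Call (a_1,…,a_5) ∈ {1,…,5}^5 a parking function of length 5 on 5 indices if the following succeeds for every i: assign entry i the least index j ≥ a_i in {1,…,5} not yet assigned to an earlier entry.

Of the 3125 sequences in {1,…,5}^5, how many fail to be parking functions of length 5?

1829

|PF| = (5−5+1)·(5+1)^(5−1) = 1·1296 = 1296 [KW]
One tuple (5,4,5,5,1) → sorted (1,4,5,5,5): b_2=4>2, not a PF.
5^5 − 1296 = 3125 − 1296 = 1829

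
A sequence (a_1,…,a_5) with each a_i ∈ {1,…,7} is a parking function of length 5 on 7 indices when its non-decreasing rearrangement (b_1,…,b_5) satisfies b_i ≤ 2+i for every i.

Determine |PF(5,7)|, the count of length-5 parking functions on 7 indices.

12288

|PF(5,7)| = (7−5+1)·(7+1)^(5−1) = 3·4096 = 12288
E.g. (1,4,3,4,7) → sorted (1,3,4,4,7): b_i ≤ 2+i ∀i, a PF.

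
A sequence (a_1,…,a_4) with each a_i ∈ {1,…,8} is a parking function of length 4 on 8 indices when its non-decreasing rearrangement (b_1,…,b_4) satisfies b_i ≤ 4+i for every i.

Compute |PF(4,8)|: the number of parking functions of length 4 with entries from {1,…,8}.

3645

Count = (8−4+1)·(8+1)^(4−1) = 5×729 = 3645 (Konheim–Weiss)
E.g. (1,5,1,3) → sorted (1,1,3,5): b_i ≤ 4+i ∀i, a PF.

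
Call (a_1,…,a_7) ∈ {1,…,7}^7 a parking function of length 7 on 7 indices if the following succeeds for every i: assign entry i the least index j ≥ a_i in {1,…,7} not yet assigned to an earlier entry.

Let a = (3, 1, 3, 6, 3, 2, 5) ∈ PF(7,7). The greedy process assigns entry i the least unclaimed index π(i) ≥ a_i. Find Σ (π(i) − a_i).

5

Σπ = 7·8/2 = 28 (π permutes [7]); Σa = 3+1+3+6+3+2+5 = 23; disp = 28−23 = 5.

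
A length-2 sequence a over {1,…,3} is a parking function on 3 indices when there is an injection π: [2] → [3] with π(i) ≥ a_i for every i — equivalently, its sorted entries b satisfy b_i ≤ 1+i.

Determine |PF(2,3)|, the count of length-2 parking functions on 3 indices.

8

#PF = (4−2)·4^(2−1) = 2·4 = 8
Example (1,2) → sorted (1,2): b_i ≤ 1+i ∀i, a PF.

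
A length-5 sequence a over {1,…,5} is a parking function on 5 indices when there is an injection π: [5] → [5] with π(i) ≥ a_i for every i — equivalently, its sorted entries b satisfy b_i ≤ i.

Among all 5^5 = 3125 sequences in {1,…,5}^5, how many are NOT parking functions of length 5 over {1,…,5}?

#PF = (6−5)·6^(5−1) = 1×1296 = 1296 (Konheim–Weiss)
Check (4,3,3,4,2) → sorted (2,3,3,4,4): b_1=2>1, not a PF.
So 3125 − 1296 = 1829 fail.

1829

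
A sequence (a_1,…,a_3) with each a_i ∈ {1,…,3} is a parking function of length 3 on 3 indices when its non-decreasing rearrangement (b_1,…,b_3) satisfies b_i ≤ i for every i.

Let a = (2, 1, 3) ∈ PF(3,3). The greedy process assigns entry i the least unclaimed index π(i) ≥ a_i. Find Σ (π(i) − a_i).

Σπ = 3·4/2 = 6 (π permutes [3]); Σa = 2+1+3 = 6; disp = 6−6 = 0.

0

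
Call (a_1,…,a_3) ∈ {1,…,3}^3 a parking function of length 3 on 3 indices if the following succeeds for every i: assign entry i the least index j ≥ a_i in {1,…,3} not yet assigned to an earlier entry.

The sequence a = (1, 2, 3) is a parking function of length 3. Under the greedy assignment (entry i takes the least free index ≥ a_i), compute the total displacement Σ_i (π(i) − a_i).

Σπ(i) = 1+…+3 = 6; Σa = 1+2+3 = 6; disp = 6−6 = 0.

0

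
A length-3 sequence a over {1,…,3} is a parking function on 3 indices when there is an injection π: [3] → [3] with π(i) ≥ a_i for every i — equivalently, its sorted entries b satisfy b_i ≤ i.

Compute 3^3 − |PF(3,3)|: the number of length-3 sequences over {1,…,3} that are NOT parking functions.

11

Count = (4−3)·4^(3−1) = 1×16 = 16
Example (3,3,3) → sorted (3,3,3): b_1=3>1, not a PF.
3^3 − 16 = 27 − 16 = 11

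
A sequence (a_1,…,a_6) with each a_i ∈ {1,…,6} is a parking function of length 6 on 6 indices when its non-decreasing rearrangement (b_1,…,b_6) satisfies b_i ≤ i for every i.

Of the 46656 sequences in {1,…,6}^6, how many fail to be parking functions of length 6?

29849

|PF| = (6+1−6)·(6+1)^{6−1} = 1·16807 = 16807 (Pollak)
E.g. (5,3,3,6,1,5) → sorted (1,3,3,5,5,6): b_2=3>2, not a PF.
So 46656 − 16807 = 29849 fail.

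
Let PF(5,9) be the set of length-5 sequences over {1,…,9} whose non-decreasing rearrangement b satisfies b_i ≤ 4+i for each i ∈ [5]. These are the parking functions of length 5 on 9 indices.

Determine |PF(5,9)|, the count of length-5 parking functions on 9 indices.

50000

|PF| = (9+1−5)·(9+1)^{5−1} = 5×10000 = 50000 (Konheim–Weiss)
E.g. (2,9,5,5,2) → sorted (2,2,5,5,9): b_i ≤ 4+i ∀i, a PF.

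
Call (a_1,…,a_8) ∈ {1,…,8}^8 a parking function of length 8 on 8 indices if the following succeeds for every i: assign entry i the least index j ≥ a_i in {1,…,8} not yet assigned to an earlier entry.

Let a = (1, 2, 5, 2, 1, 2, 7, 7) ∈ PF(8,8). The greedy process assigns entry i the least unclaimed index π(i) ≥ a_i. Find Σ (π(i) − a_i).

Σπ = 8·9/2 = 36 (π permutes [8]); Σa = 1+2+5+2+1+2+7+7 = 27; disp = 36−27 = 9.

9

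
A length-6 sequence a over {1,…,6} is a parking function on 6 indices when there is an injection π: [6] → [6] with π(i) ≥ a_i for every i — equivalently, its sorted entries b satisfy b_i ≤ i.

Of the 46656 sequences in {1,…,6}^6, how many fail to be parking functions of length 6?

Count = (6−6+1)·(6+1)^(6−1) = 1 · 16807 = 16807 [KW]
Example (5,6,5,6,5,5) → sorted (5,5,5,5,6,6): b_1=5>1, not a PF.
So 46656 − 16807 = 29849 fail.

29849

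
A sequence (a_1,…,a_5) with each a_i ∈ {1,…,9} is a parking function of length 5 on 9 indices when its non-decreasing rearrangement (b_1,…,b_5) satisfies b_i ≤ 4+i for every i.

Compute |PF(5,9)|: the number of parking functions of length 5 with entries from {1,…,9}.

50000

|PF| = (9−5+1)·(9+1)^(5−1) = 5·10000 = 50000
Example (2,1,2,6,3) → sorted (1,2,2,3,6): b_i ≤ 4+i ∀i, a PF.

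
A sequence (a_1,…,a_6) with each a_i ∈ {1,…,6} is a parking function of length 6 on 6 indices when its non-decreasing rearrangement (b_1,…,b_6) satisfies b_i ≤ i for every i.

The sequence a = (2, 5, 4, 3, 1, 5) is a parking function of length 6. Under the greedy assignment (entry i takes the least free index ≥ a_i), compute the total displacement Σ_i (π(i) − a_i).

Σπ = 21 ({1..6} each once); Σa = 2+5+4+3+1+5 = 20; disp = 21−20 = 1.

1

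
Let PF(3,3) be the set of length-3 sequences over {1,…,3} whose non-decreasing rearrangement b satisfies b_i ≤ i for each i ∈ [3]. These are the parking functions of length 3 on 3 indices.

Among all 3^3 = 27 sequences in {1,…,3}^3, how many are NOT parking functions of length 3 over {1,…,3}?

11

|PF(3,3)| = (4−3)·4^(3−1) = 1×16 = 16 (Konheim–Weiss)
One tuple (3,3,3) → sorted (3,3,3): b_1=3>1, not a PF.
Total 27; non-PF = 27−16 = 11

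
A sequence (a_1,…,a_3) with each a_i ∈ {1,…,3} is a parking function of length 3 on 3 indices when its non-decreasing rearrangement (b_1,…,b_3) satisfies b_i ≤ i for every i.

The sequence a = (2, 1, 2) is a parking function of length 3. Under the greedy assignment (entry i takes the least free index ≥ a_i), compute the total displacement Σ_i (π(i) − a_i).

Σπ(i) = 1+…+3 = 6; Σa = 2+1+2 = 5; disp = 6−5 = 1.

1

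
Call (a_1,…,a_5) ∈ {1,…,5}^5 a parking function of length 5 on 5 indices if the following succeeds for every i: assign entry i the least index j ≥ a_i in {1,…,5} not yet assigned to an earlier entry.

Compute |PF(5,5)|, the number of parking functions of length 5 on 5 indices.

1296

Count = (5−5+1)·(5+1)^(5−1) = 1 · 1296 = 1296 (Konheim–Weiss)
E.g. (2,2,2,1,4) → sorted (1,2,2,2,4): b_i ≤ i ∀i, a PF.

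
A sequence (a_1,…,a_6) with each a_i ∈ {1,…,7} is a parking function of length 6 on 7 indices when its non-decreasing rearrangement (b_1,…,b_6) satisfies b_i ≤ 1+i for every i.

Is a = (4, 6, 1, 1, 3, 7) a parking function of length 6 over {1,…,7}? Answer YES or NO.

YES

Order a: b = (1, 1, 3, 4, 6, 7).
  b_1=1 ≤ 2
  b_2=1 ≤ 3
  b_3=3 ≤ 4
  b_4=4 ≤ 5
  b_5=6 ≤ 6
  b_6=7 ≤ 7
All bounds hold ⇒ YES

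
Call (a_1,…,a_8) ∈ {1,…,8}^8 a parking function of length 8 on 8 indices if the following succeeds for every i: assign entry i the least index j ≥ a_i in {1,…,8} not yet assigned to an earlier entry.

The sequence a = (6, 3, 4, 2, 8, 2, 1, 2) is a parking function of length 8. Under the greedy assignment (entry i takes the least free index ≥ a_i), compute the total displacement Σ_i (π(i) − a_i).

Σπ(i) = 1+…+8 = 36; Σa = 6+3+4+2+8+2+1+2 = 28; disp = 36−28 = 8.

8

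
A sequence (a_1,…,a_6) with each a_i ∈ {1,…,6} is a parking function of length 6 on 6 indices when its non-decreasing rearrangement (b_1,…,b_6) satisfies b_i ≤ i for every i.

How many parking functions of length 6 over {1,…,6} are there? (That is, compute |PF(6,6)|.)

16807

#PF = (6+1−6)·(6+1)^{6−1} = 1·16807 = 16807 (Pollak)
One tuple (5,1,3,5,2,2) → sorted (1,2,2,3,5,5): b_i ≤ i ∀i, a PF.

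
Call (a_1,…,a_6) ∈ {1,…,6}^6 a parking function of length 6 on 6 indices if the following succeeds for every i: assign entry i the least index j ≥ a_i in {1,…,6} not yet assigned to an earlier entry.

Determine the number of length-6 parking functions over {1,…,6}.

#PF = (6+1−6)·(6+1)^{6−1} = 1·16807 = 16807 (Konheim–Weiss)
One tuple (4,3,1,1,3,4) → sorted (1,1,3,3,4,4): b_i ≤ i ∀i, a PF.

16807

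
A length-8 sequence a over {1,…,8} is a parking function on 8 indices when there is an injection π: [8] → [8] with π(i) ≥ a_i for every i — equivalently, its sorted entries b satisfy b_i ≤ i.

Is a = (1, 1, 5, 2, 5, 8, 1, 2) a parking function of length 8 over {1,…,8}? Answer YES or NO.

Rearranged: b = (1, 1, 1, 2, 2, 5, 5, 8).
  b_1=1 ≤ 1
  b_2=1 ≤ 2
  b_3=1 ≤ 3
  b_4=2 ≤ 4
  b_5=2 ≤ 5
  b_6=5 ≤ 6
  b_7=5 ≤ 7
  b_8=8 ≤ 8
All bounds hold ⇒ YES

YES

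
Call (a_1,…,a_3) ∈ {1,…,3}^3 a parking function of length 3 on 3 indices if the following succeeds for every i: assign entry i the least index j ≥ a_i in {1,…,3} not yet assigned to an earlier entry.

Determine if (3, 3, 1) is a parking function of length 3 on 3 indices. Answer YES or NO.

NO

Sorted: b = (1, 3, 3).
  b_1=1 ≤ 1
  b_2=3 > 2
  fails at i=2 ⇒ NO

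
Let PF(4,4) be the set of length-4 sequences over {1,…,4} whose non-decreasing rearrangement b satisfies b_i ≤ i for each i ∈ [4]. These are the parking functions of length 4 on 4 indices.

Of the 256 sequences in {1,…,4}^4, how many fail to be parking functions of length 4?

131

Count = (4−4+1)·(4+1)^(4−1) = 1 · 125 = 125
One tuple (4,4,1,1) → sorted (1,1,4,4): b_3=4>3, not a PF.
Total 256; non-PF = 256−125 = 131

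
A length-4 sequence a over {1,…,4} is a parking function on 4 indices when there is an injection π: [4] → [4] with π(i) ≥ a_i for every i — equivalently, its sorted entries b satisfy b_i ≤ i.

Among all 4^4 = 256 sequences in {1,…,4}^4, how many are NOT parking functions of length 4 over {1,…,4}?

131

|PF| = (4−4+1)·(4+1)^(4−1) = 1·125 = 125 (Konheim–Weiss)
E.g. (2,4,2,3) → sorted (2,2,3,4): b_1=2>1, not a PF.
So 256 − 125 = 131 fail.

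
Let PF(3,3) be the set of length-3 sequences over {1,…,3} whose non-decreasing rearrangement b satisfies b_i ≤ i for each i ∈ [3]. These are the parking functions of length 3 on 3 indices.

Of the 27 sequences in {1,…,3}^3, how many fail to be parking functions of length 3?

Count = (4−3)·4^(3−1) = 1 · 16 = 16 (Konheim–Weiss)
Check (3,3,3) → sorted (3,3,3): b_1=3>1, not a PF.
So 27 − 16 = 11 fail.

11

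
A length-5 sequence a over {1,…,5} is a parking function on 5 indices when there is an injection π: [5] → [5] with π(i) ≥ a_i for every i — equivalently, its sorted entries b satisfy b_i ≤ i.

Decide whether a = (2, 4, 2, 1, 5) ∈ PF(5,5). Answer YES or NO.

YES

Order a: b = (1, 2, 2, 4, 5).
  b_1=1 ≤ 1
  b_2=2 ≤ 2
  b_3=2 ≤ 3
  b_4=4 ≤ 4
  b_5=5 ≤ 5
All bounds hold ⇒ YES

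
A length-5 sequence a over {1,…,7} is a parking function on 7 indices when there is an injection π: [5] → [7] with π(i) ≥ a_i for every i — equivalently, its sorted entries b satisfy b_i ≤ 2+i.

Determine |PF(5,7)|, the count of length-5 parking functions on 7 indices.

12288

|PF| = 3·8^4 = 3×4096 = 12288 (Konheim–Weiss)
One tuple (2,6,6,1,3) → sorted (1,2,3,6,6): b_i ≤ 2+i ∀i, a PF.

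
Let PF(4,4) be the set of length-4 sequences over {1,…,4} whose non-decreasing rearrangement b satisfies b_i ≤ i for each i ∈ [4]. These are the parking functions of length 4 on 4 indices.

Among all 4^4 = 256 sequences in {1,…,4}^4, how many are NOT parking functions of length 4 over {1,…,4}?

131

|PF(4,4)| = (4+1−4)·(4+1)^{4−1} = 1 · 125 = 125 [KW]
One tuple (3,3,4,4) → sorted (3,3,4,4): b_1=3>1, not a PF.
So 256 − 125 = 131 fail.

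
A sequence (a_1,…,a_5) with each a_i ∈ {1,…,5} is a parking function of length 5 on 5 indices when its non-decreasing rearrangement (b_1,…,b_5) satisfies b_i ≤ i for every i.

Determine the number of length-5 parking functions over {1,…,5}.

1296

#PF = (6−5)·6^(5−1) = 1 · 1296 = 1296
Check (1,4,4,1,1) → sorted (1,1,1,4,4): b_i ≤ i ∀i, a PF.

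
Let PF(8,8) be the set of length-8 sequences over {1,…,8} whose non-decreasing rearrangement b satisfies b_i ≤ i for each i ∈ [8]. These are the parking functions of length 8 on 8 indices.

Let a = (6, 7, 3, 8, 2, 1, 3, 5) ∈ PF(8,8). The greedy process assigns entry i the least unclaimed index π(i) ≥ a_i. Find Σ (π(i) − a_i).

Σπ(i) = 1+…+8 = 36; Σa = 6+7+3+8+2+1+3+5 = 35; disp = 36−35 = 1.

1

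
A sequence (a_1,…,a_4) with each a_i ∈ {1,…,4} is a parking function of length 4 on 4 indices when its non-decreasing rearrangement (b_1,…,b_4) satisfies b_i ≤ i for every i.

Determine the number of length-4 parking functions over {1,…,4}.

125

|PF| = (4−4+1)·(4+1)^(4−1) = 1·125 = 125 [KW]
One tuple (1,3,1,3) → sorted (1,1,3,3): b_i ≤ i ∀i, a PF.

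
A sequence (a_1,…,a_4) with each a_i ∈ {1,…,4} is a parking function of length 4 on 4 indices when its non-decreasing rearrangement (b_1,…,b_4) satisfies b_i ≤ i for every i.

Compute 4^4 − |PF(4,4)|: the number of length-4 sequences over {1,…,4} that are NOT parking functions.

|PF(4,4)| = (5−4)·5^(4−1) = 1×125 = 125 [KW]
Example (4,3,3,4) → sorted (3,3,4,4): b_1=3>1, not a PF.
So 256 − 125 = 131 fail.

131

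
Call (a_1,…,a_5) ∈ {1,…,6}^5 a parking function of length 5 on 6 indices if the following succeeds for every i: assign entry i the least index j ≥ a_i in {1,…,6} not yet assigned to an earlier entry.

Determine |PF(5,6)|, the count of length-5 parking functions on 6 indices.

|PF| = (6+1−5)·(6+1)^{5−1} = 2·2401 = 4802 [KW]
Check (1,1,1,2,1) → sorted (1,1,1,1,2): b_i ≤ 1+i ∀i, a PF.

4802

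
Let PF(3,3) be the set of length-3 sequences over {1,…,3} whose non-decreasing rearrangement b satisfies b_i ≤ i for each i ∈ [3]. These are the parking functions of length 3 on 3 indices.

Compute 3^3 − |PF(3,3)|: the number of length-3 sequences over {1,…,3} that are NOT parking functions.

|PF(3,3)| = (3+1−3)·(3+1)^{3−1} = 1·16 = 16
One tuple (1,3,3) → sorted (1,3,3): b_2=3>2, not a PF.
Total 27; non-PF = 27−16 = 11

11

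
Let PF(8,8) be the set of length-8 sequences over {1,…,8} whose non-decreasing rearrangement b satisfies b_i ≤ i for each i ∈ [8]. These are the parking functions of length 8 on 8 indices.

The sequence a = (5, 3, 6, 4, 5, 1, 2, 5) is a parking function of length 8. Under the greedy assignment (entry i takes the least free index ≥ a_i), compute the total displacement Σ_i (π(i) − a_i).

5

Σπ = 36 ({1..8} each once); Σa = 5+3+6+4+5+1+2+5 = 31; disp = 36−31 = 5.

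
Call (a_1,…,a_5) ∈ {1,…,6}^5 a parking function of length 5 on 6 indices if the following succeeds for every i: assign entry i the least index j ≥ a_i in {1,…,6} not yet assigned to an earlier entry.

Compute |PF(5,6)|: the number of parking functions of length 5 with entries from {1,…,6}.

4802

|PF(5,6)| = (7−5)·7^(5−1) = 2 · 2401 = 4802 (Konheim–Weiss)
Check (3,5,1,3,2) → sorted (1,2,3,3,5): b_i ≤ 1+i ∀i, a PF.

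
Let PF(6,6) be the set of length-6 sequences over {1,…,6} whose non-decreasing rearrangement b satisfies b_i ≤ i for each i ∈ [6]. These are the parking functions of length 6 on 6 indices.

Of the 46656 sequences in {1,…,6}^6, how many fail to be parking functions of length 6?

29849

|PF| = (6−6+1)·(6+1)^(6−1) = 1 · 16807 = 16807 (Pollak)
Example (4,2,6,5,6,5) → sorted (2,4,5,5,6,6): b_1=2>1, not a PF.
So 46656 − 16807 = 29849 fail.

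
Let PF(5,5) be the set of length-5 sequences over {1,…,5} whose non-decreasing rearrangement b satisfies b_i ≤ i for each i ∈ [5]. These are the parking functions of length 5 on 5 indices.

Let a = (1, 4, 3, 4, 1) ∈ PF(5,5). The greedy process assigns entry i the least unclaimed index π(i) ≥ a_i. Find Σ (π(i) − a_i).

Σπ(i) = 1+…+5 = 15; Σa = 1+4+3+4+1 = 13; disp = 15−13 = 2.

2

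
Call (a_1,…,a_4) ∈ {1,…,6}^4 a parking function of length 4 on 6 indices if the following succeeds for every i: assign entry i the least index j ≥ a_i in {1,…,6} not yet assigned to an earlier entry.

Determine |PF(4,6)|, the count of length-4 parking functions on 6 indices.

#PF = (6−4+1)·(6+1)^(4−1) = 3·343 = 1029 [KW]
E.g. (1,2,5,1) → sorted (1,1,2,5): b_i ≤ 2+i ∀i, a PF.

1029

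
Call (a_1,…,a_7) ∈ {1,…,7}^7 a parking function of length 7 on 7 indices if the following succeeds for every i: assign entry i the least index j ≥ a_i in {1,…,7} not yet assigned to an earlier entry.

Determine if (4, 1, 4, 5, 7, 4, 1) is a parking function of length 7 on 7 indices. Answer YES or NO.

Sorted: b = (1, 1, 4, 4, 4, 5, 7).
  b_1=1 ≤ 1
  b_2=1 ≤ 2
  b_3=4 > 3
  fails at i=3 ⇒ NO

NO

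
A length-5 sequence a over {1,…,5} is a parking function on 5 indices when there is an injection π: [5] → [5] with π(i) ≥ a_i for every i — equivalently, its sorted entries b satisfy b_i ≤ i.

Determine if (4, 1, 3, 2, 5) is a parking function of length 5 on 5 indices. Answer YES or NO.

Order a: b = (1, 2, 3, 4, 5).
  b_1=1 ≤ 1
  b_2=2 ≤ 2
  b_3=3 ≤ 3
  b_4=4 ≤ 4
  b_5=5 ≤ 5
All bounds hold ⇒ YES

YES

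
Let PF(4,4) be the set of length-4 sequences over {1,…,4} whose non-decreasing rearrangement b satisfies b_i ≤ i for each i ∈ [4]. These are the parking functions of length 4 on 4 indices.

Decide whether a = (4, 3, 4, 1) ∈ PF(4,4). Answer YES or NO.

Rearranged: b = (1, 3, 4, 4).
  b_1=1 ≤ 1
  b_2=3 > 2
  fails at i=2 ⇒ NO

NO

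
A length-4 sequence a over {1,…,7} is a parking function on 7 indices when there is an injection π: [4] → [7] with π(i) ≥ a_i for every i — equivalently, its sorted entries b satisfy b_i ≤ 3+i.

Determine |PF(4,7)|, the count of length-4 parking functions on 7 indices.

2048

Count = (7+1−4)·(7+1)^{4−1} = 4×512 = 2048
One tuple (2,3,3,2) → sorted (2,2,3,3): b_i ≤ 3+i ∀i, a PF.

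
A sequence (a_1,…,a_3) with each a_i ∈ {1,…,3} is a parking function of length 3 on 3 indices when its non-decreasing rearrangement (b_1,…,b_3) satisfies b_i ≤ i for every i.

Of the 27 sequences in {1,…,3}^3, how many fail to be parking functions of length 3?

#PF = (4−3)·4^(3−1) = 1 · 16 = 16 (Konheim–Weiss)
One tuple (1,3,3) → sorted (1,3,3): b_2=3>2, not a PF.
3^3 − 16 = 27 − 16 = 11

11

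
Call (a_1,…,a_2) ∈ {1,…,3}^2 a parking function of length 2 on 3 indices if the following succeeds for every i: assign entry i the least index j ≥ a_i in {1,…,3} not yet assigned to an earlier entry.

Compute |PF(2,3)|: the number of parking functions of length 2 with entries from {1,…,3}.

Count = (4−2)·4^(2−1) = 2×4 = 8 [KW]
Example (1,2) → sorted (1,2): b_i ≤ 1+i ∀i, a PF.

8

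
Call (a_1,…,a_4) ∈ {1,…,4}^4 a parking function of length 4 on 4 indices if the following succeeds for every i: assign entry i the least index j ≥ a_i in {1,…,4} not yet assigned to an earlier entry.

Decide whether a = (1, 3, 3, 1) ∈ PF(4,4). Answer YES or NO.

YES

Sorted: b = (1, 1, 3, 3).
  b_1=1 ≤ 1
  b_2=1 ≤ 2
  b_3=3 ≤ 3
  b_4=3 ≤ 4
All bounds hold ⇒ YES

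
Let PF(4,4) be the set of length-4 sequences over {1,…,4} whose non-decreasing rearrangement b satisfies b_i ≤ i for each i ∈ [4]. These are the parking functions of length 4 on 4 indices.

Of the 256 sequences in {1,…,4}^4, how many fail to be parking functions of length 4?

131

|PF(4,4)| = (5−4)·5^(4−1) = 1 · 125 = 125 (Konheim–Weiss)
Check (4,4,3,4) → sorted (3,4,4,4): b_1=3>1, not a PF.
So 256 − 125 = 131 fail.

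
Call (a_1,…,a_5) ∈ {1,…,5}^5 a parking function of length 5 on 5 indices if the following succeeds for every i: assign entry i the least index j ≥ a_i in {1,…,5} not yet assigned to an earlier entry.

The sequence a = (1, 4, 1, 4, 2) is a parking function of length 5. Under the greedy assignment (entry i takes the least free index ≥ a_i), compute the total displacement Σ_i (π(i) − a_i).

Σπ = 5·6/2 = 15 (π permutes [5]); Σa = 1+4+1+4+2 = 12; disp = 15−12 = 3.

3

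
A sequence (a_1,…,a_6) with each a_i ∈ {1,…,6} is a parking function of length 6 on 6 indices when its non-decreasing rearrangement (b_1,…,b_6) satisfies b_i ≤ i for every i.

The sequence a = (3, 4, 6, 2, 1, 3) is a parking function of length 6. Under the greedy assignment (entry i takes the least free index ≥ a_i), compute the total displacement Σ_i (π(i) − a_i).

Σπ(i) = 1+…+6 = 21; Σa = 3+4+6+2+1+3 = 19; disp = 21−19 = 2.

2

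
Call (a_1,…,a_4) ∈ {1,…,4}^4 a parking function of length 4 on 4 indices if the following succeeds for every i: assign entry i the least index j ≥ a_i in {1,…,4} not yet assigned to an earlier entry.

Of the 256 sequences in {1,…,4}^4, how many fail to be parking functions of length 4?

|PF| = (4−4+1)·(4+1)^(4−1) = 1×125 = 125
Check (2,3,4,3) → sorted (2,3,3,4): b_1=2>1, not a PF.
So 256 − 125 = 131 fail.

131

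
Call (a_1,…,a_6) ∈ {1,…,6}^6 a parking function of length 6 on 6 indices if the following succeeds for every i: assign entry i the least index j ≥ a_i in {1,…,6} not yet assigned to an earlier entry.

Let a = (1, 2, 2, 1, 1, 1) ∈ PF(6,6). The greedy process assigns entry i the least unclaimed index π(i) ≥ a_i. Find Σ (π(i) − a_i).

13

Σπ = 6·7/2 = 21 (π permutes [6]); Σa = 1+2+2+1+1+1 = 8; disp = 21−8 = 13.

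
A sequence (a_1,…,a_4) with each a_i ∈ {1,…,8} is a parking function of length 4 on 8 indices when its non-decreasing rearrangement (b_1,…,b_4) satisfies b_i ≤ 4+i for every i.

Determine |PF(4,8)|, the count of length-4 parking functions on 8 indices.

|PF(4,8)| = 5·9^3 = 5×729 = 3645 [KW]
Check (3,4,2,6) → sorted (2,3,4,6): b_i ≤ 4+i ∀i, a PF.

3645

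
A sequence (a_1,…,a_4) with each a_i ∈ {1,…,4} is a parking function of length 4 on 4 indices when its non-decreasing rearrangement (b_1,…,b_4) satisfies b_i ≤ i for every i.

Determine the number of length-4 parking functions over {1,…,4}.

125

#PF = 1·5^3 = 1·125 = 125 (Konheim–Weiss)
One tuple (4,2,2,1) → sorted (1,2,2,4): b_i ≤ i ∀i, a PF.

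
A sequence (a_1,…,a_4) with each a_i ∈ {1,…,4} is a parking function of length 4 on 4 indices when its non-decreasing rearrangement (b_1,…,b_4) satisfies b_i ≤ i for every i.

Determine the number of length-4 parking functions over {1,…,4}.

125

Count = (4−4+1)·(4+1)^(4−1) = 1×125 = 125 (Konheim–Weiss)
Example (2,4,1,3) → sorted (1,2,3,4): b_i ≤ i ∀i, a PF.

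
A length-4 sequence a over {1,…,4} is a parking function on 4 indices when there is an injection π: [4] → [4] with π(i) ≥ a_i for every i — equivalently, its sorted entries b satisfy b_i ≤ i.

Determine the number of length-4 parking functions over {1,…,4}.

|PF| = (4−4+1)·(4+1)^(4−1) = 1 · 125 = 125 [KW]
Example (2,2,4,1) → sorted (1,2,2,4): b_i ≤ i ∀i, a PF.

125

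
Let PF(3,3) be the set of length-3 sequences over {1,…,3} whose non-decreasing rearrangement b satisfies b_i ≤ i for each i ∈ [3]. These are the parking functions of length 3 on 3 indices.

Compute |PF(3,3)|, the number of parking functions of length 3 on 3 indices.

16

Count = 1·4^2 = 1·16 = 16 (Konheim–Weiss)
One tuple (1,1,2) → sorted (1,1,2): b_i ≤ i ∀i, a PF.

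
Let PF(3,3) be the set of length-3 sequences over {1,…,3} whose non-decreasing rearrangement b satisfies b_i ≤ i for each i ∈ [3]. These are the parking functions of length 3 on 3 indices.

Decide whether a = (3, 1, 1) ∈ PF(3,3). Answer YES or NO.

Order a: b = (1, 1, 3).
  b_1=1 ≤ 1
  b_2=1 ≤ 2
  b_3=3 ≤ 3
All bounds hold ⇒ YES

YES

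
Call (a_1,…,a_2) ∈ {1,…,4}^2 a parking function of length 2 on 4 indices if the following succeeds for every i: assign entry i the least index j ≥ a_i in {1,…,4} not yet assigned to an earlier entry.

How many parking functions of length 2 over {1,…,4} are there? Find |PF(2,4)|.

15

|PF(2,4)| = 3·5^1 = 3×5 = 15 (Konheim–Weiss)
E.g. (3,2) → sorted (2,3): b_i ≤ 2+i ∀i, a PF.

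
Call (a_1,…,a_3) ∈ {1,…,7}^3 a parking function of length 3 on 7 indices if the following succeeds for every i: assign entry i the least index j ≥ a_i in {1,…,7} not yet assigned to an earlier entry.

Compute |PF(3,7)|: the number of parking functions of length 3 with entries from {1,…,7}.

320

#PF = 5·8^2 = 5·64 = 320 [KW]
Example (5,1,2) → sorted (1,2,5): b_i ≤ 4+i ∀i, a PF.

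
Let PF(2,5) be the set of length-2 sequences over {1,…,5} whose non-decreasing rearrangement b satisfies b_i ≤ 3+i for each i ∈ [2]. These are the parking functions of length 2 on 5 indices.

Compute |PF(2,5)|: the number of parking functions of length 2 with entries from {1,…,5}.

24

Count = 4·6^1 = 4 · 6 = 24
E.g. (1,3) → sorted (1,3): b_i ≤ 3+i ∀i, a PF.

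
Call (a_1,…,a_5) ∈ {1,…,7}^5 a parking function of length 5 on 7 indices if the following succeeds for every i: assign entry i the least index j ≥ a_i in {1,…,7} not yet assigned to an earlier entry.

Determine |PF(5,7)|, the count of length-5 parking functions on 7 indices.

#PF = (7+1−5)·(7+1)^{5−1} = 3×4096 = 12288
Check (2,4,6,2,6) → sorted (2,2,4,6,6): b_i ≤ 2+i ∀i, a PF.

12288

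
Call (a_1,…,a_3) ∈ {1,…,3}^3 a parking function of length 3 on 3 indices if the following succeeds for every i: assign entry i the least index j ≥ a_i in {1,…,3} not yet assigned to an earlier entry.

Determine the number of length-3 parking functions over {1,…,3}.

|PF| = (4−3)·4^(3−1) = 1 · 16 = 16
Example (1,2,1) → sorted (1,1,2): b_i ≤ i ∀i, a PF.

16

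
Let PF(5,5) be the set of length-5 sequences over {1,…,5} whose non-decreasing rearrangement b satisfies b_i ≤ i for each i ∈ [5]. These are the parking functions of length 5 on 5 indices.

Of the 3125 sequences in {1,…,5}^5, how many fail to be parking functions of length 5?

|PF| = 1·6^4 = 1·1296 = 1296
One tuple (3,4,5,5,3) → sorted (3,3,4,5,5): b_1=3>1, not a PF.
Total 3125; non-PF = 3125−1296 = 1829

1829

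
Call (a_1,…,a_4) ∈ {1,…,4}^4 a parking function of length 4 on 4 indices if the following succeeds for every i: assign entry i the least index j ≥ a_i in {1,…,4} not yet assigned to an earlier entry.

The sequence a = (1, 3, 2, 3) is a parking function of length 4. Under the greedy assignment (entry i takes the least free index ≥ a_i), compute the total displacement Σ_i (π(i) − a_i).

Σπ(i) = 1+…+4 = 10; Σa = 1+3+2+3 = 9; disp = 10−9 = 1.

1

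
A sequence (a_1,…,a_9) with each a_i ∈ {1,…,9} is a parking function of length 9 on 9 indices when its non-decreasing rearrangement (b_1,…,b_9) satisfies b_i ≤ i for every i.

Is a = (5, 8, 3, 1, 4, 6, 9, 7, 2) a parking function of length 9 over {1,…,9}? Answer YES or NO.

Order a: b = (1, 2, 3, 4, 5, 6, 7, 8, 9).
  b_1=1 ≤ 1
  b_2=2 ≤ 2
  b_3=3 ≤ 3
  b_4=4 ≤ 4
  b_5=5 ≤ 5
  b_6=6 ≤ 6
  b_7=7 ≤ 7
  b_8=8 ≤ 8
  b_9=9 ≤ 9
All bounds hold ⇒ YES

YES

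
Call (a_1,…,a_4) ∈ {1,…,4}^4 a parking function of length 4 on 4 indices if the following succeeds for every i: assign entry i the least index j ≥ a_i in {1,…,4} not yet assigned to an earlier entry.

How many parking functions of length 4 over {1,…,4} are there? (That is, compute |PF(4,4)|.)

#PF = (4+1−4)·(4+1)^{4−1} = 1×125 = 125
Check (2,3,1,4) → sorted (1,2,3,4): b_i ≤ i ∀i, a PF.

125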